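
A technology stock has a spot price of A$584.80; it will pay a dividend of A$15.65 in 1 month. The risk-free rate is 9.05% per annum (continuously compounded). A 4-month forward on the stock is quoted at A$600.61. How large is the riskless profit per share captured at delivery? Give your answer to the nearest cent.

PV(dividends) I = 15.65·e^(−0.0905·1/12) = 15.5324
Fair forward F* = (S − I)·e^(rT) = (584.80 − 15.5324)·e^0.030167 = 569.2676 × 1.030627 = 586.7026
Market A$600.61 > fair 586.7026: forward overpriced → cash-and-carry (borrow at r, buy the stock and collect the dividends, short the forward).
Profit at T = |F_mkt − F*| = |600.61 − 586.7026| = A$13.91 per share

A$13.91 per share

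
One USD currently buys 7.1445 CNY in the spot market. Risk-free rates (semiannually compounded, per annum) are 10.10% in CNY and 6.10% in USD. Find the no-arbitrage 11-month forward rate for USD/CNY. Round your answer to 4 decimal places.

7.4008

By covered interest parity, F = S · (1+r_CNY/2)^(2T) / (1+r_USD/2)^(2T)
= 7.1445 × 1.094526 / 1.056626 = 7.1445 × 1.035869
F = 7.4008 CNY per USD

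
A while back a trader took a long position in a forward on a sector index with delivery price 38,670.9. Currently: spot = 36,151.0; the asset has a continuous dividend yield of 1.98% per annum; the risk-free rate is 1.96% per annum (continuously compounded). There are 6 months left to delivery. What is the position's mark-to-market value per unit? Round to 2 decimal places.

Current fair forward for the remaining 6 months: F = S·e^((r − q)·T), (r − q) = 0.0196 − 0.0198 = -0.0002
F = 36151.0 · e^(-0.0002 × 6/12) = 36151.0 × 0.99990000 = 36147.3849
Value of long forward = (F − K)·e^(−rT) = (36147.3849 − 38670.9) · e^(−0.0196·6/12)
= -2523.5151 × 0.99024786 = -2498.91

-2498.91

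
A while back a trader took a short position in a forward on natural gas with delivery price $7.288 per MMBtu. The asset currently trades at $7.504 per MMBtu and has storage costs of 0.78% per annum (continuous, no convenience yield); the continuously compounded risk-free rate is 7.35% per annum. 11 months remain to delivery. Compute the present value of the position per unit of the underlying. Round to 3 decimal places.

-$0.745 per MMBtu

Current fair forward for the remaining 11 months: F = S·e^((r + u)·T), (r + u) = 0.0735 + 0.0078 = 0.0813
F = 7.504 · e^(0.0813 × 11/12) = 7.504 × 1.077372 = 8.0846
Value of long forward = (F − K)·e^(−rT) = (8.0846 − 7.288) · e^(−0.0735·11/12)
= 0.7966 × 0.934845 = 0.745
Short position value = −(long value) = -$0.745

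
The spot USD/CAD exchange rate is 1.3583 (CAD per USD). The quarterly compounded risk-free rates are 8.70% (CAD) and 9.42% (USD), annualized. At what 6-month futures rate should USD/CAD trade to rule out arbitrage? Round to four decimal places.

By covered interest parity, F = S · (1+r_CAD/4)^(4T) / (1+r_USD/4)^(4T)
= 1.3583 × 1.043973 / 1.047655 = 1.3583 × 0.996485
F = 1.3535 CAD per USD

1.3535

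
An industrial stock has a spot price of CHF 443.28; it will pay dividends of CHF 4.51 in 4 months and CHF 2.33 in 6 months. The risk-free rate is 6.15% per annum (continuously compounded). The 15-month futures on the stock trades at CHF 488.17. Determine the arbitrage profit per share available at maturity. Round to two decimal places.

CHF 16.68 per share

PV(dividends) I = 4.51·e^(−0.0615·4/12) + 2.33·e^(−0.0615·6/12) = 6.6779
Fair futures F* = (S − I)·e^(rT) = (443.28 − 6.6779)·e^0.076875 = 436.6021 × 1.079907 = 471.4897
Market CHF 488.17 > fair 471.4897: forward overpriced → cash-and-carry (borrow at r, buy the stock and collect the dividends, short the forward).
Profit at T = |F_mkt − F*| = |488.17 − 471.4897| = CHF 16.68 per share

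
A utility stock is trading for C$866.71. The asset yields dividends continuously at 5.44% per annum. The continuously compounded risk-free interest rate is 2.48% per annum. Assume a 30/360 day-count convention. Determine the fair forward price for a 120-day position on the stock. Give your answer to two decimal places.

C$858.20

F = S·e^((r − q)T) = 866.71 · e^((0.0248 − 0.0544) × 120/360)
= 866.71 · e^-0.009867 = 866.71 × 0.990182
F = C$858.20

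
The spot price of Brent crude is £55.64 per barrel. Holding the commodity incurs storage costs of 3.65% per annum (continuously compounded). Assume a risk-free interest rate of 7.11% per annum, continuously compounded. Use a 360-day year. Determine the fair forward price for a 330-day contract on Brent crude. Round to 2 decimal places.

Net carry = r + u − y = 0.0711 + 0.0365 − 0.0000 = 0.1076
F = S·e^((r+u−y)T) = 55.64 · e^(0.1076 × 330/360) = 55.64 · e^0.098633
= 55.64 × 1.103661 = £61.41 per barrel

£61.41 per barrel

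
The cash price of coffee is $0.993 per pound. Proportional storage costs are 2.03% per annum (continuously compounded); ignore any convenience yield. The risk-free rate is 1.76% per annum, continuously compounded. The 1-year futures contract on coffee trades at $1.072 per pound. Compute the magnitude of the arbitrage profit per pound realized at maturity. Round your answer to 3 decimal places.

Fair futures: F* = S·e^(carry·T), with carry = (r + u) = 0.0176 + 0.0203 = 0.0379
F* = 0.993 · e^(0.0379 × 1) = 0.993 · e^0.037900 = 0.993 × 1.038627 = $1.0314
Market $1.072 > fair $1.0314: forward overpriced → cash-and-carry (buy spot, short the forward).
At maturity, profit = |F_mkt − F*| = |1.072 − 1.0314| = $0.041 per pound

$0.041 per pound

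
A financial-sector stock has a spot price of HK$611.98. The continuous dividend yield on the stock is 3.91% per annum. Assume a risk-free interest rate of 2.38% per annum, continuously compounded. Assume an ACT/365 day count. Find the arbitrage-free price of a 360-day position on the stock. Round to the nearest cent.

HK$602.81

F = S·e^((r − q)T) = 611.98 · e^((0.0238 − 0.0391) × 360/365)
= 611.98 · e^-0.015090 = 611.98 × 0.985023
F = HK$602.81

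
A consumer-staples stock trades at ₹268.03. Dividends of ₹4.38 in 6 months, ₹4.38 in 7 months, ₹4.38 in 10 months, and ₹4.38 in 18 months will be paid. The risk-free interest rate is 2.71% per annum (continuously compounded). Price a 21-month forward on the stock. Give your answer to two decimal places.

₹263.10

PV(dividends) I = 4.38·e^(−0.0271·6/12) + 4.38·e^(−0.0271·7/12) + 4.38·e^(−0.0271·10/12) + 4.38·e^(−0.0271·18/12)
I = 4.3211 + 4.3113 + 4.2822 + 4.2055 = 17.1201
F = (S − I)·e^(rT) = (268.03 − 17.1201) · e^(0.0271·21/12)
= 250.9099 · e^0.047425 = 250.9099 × 1.048568 = ₹263.10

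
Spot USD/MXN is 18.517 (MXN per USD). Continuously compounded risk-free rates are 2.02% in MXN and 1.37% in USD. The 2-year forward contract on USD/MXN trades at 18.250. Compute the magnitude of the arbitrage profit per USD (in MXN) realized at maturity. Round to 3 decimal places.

0.509 per USD (in MXN)

Fair forward: F* = S·e^(carry·T), with carry = (r_MXN − r_USD) = 0.0202 − 0.0137 = 0.0065
F* = 18.517 · e^(0.0065 × 2) = 18.517 · e^0.013000 = 18.517 × 1.013085 = 18.7593
Market 18.250 < fair 18.7593: forward underpriced → reverse cash-and-carry (short spot, go long the forward).
At maturity, profit = |F_mkt − F*| = |18.250 − 18.7593| = 0.509 per USD (in MXN)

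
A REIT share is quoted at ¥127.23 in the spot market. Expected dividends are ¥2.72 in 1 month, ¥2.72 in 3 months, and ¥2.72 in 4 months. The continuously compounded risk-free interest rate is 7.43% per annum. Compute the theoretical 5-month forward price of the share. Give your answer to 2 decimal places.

PV(dividends) I = 2.72·e^(−0.0743·1/12) + 2.72·e^(−0.0743·3/12) + 2.72·e^(−0.0743·4/12)
I = 2.7032 + 2.6699 + 2.6535 = 8.0266
F = (S − I)·e^(rT) = (127.23 − 8.0266) · e^(0.0743·5/12)
= 119.2034 · e^0.030958 = 119.2034 × 1.031442 = ¥122.95

¥122.95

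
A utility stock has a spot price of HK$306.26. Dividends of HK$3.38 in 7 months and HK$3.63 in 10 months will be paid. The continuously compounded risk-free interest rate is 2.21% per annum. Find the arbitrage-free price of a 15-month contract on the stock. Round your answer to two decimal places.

PV(dividends) I = 3.38·e^(−0.0221·7/12) + 3.63·e^(−0.0221·10/12)
I = 3.3367 + 3.5638 = 6.9005
F = (S − I)·e^(rT) = (306.26 − 6.9005) · e^(0.0221·15/12)
= 299.3595 · e^0.027625 = 299.3595 × 1.028010 = HK$307.74

HK$307.74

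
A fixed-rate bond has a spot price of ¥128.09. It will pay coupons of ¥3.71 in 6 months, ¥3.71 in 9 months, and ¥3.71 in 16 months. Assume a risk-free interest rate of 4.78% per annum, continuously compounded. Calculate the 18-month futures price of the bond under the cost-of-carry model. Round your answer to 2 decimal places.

PV(coupons) I = 3.71·e^(−0.0478·6/12) + 3.71·e^(−0.0478·9/12) + 3.71·e^(−0.0478·16/12)
I = 3.6224 + 3.5794 + 3.4809 = 10.6827
F = (S − I)·e^(rT) = (128.09 − 10.6827) · e^(0.0478·18/12)
= 117.4073 · e^0.071700 = 117.4073 × 1.074333 = ¥126.13

¥126.13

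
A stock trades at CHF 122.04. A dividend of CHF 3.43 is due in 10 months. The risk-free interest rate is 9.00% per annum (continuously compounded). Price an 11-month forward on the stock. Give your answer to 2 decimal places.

PV(dividends) I = 3.43·e^(−0.0900·10/12)
I = 3.1822
F = (S − I)·e^(rT) = (122.04 − 3.1822) · e^(0.0900·11/12)
= 118.8578 · e^0.082500 = 118.8578 × 1.085999 = CHF 129.08

CHF 129.08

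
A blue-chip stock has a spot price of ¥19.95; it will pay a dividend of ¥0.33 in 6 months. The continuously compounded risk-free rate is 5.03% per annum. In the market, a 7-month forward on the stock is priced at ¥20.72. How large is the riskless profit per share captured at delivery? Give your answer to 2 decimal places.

PV(dividends) I = 0.33·e^(−0.0503·6/12) = 0.3218
Fair forward F* = (S − I)·e^(rT) = (19.95 − 0.3218)·e^0.029342 = 19.6282 × 1.029777 = 20.2127
Market ¥20.72 > fair 20.2127: forward overpriced → cash-and-carry (borrow at r, buy the stock and collect the dividends, short the forward).
Profit at T = |F_mkt − F*| = |20.72 − 20.2127| = ¥0.51 per share

¥0.51 per share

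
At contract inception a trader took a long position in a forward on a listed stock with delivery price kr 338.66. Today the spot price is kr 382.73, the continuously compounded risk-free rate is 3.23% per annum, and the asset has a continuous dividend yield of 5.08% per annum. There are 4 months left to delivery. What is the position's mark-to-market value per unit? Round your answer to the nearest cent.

Current fair forward for the remaining 4 months: F = S·e^((r − q)·T), (r − q) = 0.0323 − 0.0508 = -0.0185
F = 382.73 · e^(-0.0185 × 4/12) = 382.73 × 0.993852 = 380.3770
Value of long forward = (F − K)·e^(−rT) = (380.3770 − 338.66) · e^(−0.0323·4/12)
= 41.7170 × 0.989291 = 41.27

kr 41.27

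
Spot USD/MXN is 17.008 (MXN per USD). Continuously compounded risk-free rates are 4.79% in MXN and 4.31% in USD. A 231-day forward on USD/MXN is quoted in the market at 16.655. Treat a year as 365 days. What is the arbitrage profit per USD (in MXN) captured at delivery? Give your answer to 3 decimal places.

Fair forward: F* = S·e^(carry·T), with carry = (r_MXN − r_USD) = 0.0479 − 0.0431 = 0.0048
F* = 17.008 · e^(0.0048 × 231/365) = 17.008 · e^0.003038 = 17.008 × 1.003043 = 17.0598
Market 16.655 < fair 17.0598: forward underpriced → reverse cash-and-carry (short spot, go long the forward).
At maturity, profit = |F_mkt − F*| = |16.655 − 17.0598| = 0.405 per USD (in MXN)

0.405 per USD (in MXN)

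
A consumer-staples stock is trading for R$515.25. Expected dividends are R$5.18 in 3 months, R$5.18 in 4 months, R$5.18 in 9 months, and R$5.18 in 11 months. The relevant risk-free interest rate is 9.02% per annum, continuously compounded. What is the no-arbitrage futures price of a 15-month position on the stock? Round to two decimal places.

PV(dividends) I = 5.18·e^(−0.0902·3/12) + 5.18·e^(−0.0902·4/12) + 5.18·e^(−0.0902·9/12) + 5.18·e^(−0.0902·11/12)
I = 5.0645 + 5.0266 + 4.8412 + 4.7689 = 19.7012
F = (S − I)·e^(rT) = (515.25 − 19.7012) · e^(0.0902·15/12)
= 495.5488 · e^0.112750 = 495.5488 × 1.119352 = R$554.69

R$554.69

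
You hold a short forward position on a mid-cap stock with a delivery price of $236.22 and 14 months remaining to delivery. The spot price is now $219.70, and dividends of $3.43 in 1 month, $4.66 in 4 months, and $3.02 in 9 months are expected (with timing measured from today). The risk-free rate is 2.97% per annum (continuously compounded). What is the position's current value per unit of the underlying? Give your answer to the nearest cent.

$19.46

PV(remaining dividends) I = 3.43·e^(−0.0297·1/12) + 4.66·e^(−0.0297·4/12) + 3.02·e^(−0.0297·9/12) = 10.9891
Current forward F = (S − I)·e^(rT) = (219.70 − 10.9891)·e^(0.0297·14/12) = 208.7109 × 1.035257 = 216.0694
Value (long) = (F − K)·e^(−rT) = (216.0694 − 236.22) × 0.965943 = -19.4643
Short position value = −(long value) = $19.46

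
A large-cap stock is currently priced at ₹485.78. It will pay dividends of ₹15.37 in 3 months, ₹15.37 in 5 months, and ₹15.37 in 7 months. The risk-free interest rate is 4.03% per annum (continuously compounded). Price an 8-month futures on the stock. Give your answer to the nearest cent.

PV(dividends) I = 15.37·e^(−0.0403·3/12) + 15.37·e^(−0.0403·5/12) + 15.37·e^(−0.0403·7/12)
I = 15.2159 + 15.1141 + 15.0129 = 45.3429
F = (S − I)·e^(rT) = (485.78 − 45.3429) · e^(0.0403·8/12)
= 440.4371 · e^0.026867 = 440.4371 × 1.027231 = ₹452.43

₹452.43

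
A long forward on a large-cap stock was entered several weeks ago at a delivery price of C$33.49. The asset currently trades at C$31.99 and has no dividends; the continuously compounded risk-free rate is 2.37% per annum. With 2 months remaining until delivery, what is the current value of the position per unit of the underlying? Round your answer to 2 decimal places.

-C$1.37

Current fair forward for the remaining 2 months: F = S·e^(r·T), r = 0.0237
F = 31.99 · e^(0.0237 × 2/12) = 31.99 × 1.003958 = 32.1166
Value of long forward = (F − K)·e^(−rT) = (32.1166 − 33.49) · e^(−0.0237·2/12)
= -1.3734 × 0.996058 = -1.37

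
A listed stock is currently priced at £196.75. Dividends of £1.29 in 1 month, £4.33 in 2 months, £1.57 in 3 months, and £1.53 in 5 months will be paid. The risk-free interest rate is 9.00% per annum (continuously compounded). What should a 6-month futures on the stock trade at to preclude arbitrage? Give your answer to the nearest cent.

£196.86

PV(dividends) I = 1.29·e^(−0.0900·1/12) + 4.33·e^(−0.0900·2/12) + 1.57·e^(−0.0900·3/12) + 1.53·e^(−0.0900·5/12)
I = 1.2804 + 4.2655 + 1.5351 + 1.4737 = 8.5547
F = (S − I)·e^(rT) = (196.75 − 8.5547) · e^(0.0900·6/12)
= 188.1953 · e^0.045000 = 188.1953 × 1.046028 = £196.86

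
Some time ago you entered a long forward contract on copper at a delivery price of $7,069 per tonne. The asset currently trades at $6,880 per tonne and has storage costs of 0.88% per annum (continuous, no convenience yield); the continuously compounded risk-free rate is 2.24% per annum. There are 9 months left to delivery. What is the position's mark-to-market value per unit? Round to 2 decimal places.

-$25.67 per tonne

Current fair forward for the remaining 9 months: F = S·e^((r + u)·T), (r + u) = 0.0224 + 0.0088 = 0.0312
F = 6880 · e^(0.0312 × 9/12) = 6880 × 1.02367593 = 7042.8904
Value of long forward = (F − K)·e^(−rT) = (7042.8904 − 7069) · e^(−0.0224·9/12)
= -26.1096 × 0.98334033 = -25.67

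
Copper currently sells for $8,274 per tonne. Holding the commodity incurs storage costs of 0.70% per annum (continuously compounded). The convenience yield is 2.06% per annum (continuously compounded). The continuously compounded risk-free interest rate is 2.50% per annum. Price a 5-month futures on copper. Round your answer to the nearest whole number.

Net carry = r + u − y = 0.0250 + 0.0070 − 0.0206 = 0.0114
F = S·e^((r+u−y)T) = 8274 · e^(0.0114 × 5/12) = 8274 · e^0.004750
= 8274 × 1.004761 = $8,313 per tonne

$8,313 per tonne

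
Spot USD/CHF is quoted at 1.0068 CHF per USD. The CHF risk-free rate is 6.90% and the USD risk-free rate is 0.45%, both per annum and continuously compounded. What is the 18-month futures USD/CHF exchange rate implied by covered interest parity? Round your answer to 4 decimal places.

F = S·e^((r_CHF − r_USD)T) = 1.0068 · e^((0.0690 − 0.0045) × 18/12)
= 1.0068 · e^0.096750 = 1.0068 × 1.101585
F = 1.1091 CHF per USD

1.1091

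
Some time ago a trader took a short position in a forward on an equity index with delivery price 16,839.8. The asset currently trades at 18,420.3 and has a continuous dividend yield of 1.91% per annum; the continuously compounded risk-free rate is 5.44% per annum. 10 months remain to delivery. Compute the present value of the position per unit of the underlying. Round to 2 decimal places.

Current fair forward for the remaining 10 months: F = S·e^((r − q)·T), (r − q) = 0.0544 − 0.0191 = 0.0353
F = 18420.3 · e^(0.0353 × 10/12) = 18420.3 × 1.02985361 = 18970.2125
Value of long forward = (F − K)·e^(−rT) = (18970.2125 − 16839.8) · e^(−0.0544·10/12)
= 2130.4125 × 0.95567887 = 2035.99
Short position value = −(long value) = -2035.99

-2035.99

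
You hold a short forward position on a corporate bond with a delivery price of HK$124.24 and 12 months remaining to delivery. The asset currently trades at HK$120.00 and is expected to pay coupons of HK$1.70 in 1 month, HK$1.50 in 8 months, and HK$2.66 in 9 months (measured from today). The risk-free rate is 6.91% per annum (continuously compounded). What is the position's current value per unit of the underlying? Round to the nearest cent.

PV(remaining coupons) I = 1.70·e^(−0.0691·1/12) + 1.50·e^(−0.0691·8/12) + 2.66·e^(−0.0691·9/12) = 5.6484
Current forward F = (S − I)·e^(rT) = (120.00 − 5.6484)·e^(0.0691·12/12) = 114.3516 × 1.071543 = 122.5327
Value (long) = (F − K)·e^(−rT) = (122.5327 − 124.24) × 0.933233 = -1.5933
Short position value = −(long value) = HK$1.59

HK$1.59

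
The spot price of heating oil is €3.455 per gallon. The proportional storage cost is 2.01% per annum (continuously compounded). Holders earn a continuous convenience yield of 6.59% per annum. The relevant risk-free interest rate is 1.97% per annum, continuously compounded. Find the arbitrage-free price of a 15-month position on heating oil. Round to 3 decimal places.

€3.344 per gallon

Net carry = r + u − y = 0.0197 + 0.0201 − 0.0659 = -0.0261
F = S·e^((r+u−y)T) = 3.455 · e^(-0.0261 × 15/12) = 3.455 · e^-0.032625
= 3.455 × 0.967901 = €3.344 per gallon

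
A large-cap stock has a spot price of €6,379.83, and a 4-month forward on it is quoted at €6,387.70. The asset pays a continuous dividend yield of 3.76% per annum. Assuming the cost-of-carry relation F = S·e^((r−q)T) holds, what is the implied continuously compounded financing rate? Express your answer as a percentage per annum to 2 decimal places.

4.13%

From F = S·e^((r−q)T): (r − q) = ln(F/S)/T
ln(6387.70/6379.83) = ln(1.001234) = 0.001233
(r − q) = 0.001233 / (4/12) = 0.003699
r = ln(F/S)/T + q = 0.003699 + 0.0376 = 0.041299
r = 4.13%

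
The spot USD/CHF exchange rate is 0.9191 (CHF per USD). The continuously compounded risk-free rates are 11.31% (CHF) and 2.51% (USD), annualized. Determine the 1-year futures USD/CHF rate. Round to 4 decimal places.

F = S·e^((r_CHF − r_USD)T) = 0.9191 · e^((0.1131 − 0.0251) × 12/12)
= 0.9191 · e^0.088000 = 0.9191 × 1.091988
F = 1.0036 CHF per USD

1.0036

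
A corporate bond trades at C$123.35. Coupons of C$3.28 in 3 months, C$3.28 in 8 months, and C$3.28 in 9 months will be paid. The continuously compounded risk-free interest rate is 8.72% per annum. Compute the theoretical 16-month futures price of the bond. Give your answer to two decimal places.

C$128.03

PV(coupons) I = 3.28·e^(−0.0872·3/12) + 3.28·e^(−0.0872·8/12) + 3.28·e^(−0.0872·9/12)
I = 3.2093 + 3.0948 + 3.0724 = 9.3765
F = (S − I)·e^(rT) = (123.35 − 9.3765) · e^(0.0872·16/12)
= 113.9735 · e^0.116267 = 113.9735 × 1.123296 = C$128.03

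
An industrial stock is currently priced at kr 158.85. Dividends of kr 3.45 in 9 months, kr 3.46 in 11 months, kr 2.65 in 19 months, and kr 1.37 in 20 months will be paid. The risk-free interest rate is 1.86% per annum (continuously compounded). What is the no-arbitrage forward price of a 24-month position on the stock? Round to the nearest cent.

kr 153.76

PV(dividends) I = 3.45·e^(−0.0186·9/12) + 3.46·e^(−0.0186·11/12) + 2.65·e^(−0.0186·19/12) + 1.37·e^(−0.0186·20/12)
I = 3.4022 + 3.4015 + 2.5731 + 1.3282 = 10.7050
F = (S − I)·e^(rT) = (158.85 − 10.7050) · e^(0.0186·24/12)
= 148.1450 · e^0.037200 = 148.1450 × 1.037901 = kr 153.76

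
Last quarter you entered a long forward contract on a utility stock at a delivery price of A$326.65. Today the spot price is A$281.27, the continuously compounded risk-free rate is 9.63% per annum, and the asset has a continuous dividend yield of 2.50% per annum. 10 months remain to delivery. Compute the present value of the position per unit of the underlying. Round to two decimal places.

-A$25.99

Current fair forward for the remaining 10 months: F = S·e^((r − q)·T), (r − q) = 0.0963 − 0.0250 = 0.0713
F = 281.27 · e^(0.0713 × 10/12) = 281.27 × 1.061217 = 298.4885
Value of long forward = (F − K)·e^(−rT) = (298.4885 − 326.65) · e^(−0.0963·10/12)
= -28.1615 × 0.922886 = -25.99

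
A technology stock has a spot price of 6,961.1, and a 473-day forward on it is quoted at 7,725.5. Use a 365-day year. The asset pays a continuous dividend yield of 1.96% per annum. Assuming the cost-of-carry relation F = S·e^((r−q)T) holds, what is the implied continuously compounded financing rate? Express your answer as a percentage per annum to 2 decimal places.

From F = S·e^((r−q)T): (r − q) = ln(F/S)/T
ln(7725.5/6961.1) = ln(1.109810) = 0.104189
(r − q) = 0.104189 / (473/365) = 0.080400
r = ln(F/S)/T + q = 0.080400 + 0.0196 = 0.100000
r = 10.00%

10.00%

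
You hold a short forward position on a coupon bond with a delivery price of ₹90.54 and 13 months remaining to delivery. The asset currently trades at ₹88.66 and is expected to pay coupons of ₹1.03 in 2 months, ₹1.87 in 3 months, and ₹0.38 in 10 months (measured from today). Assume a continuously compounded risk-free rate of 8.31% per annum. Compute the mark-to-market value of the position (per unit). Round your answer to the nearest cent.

-₹2.71

PV(remaining coupons) I = 1.03·e^(−0.0831·2/12) + 1.87·e^(−0.0831·3/12) + 0.38·e^(−0.0831·10/12) = 3.2020
Current forward F = (S − I)·e^(rT) = (88.66 − 3.2020)·e^(0.0831·13/12) = 85.4580 × 1.094202 = 93.5083
Value (long) = (F − K)·e^(−rT) = (93.5083 − 90.54) × 0.913908 = 2.7128
Short position value = −(long value) = -₹2.71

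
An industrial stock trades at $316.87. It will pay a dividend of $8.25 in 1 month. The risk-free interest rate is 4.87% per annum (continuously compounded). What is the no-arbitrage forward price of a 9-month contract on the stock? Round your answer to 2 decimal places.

$320.14

PV(dividends) I = 8.25·e^(−0.0487·1/12)
I = 8.2166
F = (S − I)·e^(rT) = (316.87 − 8.2166) · e^(0.0487·9/12)
= 308.6534 · e^0.036525 = 308.6534 × 1.037200 = $320.14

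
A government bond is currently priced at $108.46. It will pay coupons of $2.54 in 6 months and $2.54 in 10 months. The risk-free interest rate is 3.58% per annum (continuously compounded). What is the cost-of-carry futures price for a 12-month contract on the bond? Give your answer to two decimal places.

$107.27

PV(coupons) I = 2.54·e^(−0.0358·6/12) + 2.54·e^(−0.0358·10/12)
I = 2.4949 + 2.4653 = 4.9602
F = (S − I)·e^(rT) = (108.46 − 4.9602) · e^(0.0358·12/12)
= 103.4998 · e^0.035800 = 103.4998 × 1.036449 = $107.27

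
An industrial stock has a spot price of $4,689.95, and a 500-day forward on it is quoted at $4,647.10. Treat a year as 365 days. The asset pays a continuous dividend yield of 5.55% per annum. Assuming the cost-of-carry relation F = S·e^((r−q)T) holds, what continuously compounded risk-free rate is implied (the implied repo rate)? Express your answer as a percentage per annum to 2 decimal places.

4.88%

From F = S·e^((r−q)T): (r − q) = ln(F/S)/T
ln(4647.10/4689.95) = ln(0.990863) = -0.009179
(r − q) = -0.009179 / (500/365) = -0.006701
r = ln(F/S)/T + q = -0.006701 + 0.0555 = 0.048799
r = 4.88%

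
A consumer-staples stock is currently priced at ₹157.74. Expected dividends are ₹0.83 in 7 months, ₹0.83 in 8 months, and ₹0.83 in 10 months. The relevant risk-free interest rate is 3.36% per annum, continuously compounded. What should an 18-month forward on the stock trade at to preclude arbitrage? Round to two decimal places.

PV(dividends) I = 0.83·e^(−0.0336·7/12) + 0.83·e^(−0.0336·8/12) + 0.83·e^(−0.0336·10/12)
I = 0.8139 + 0.8116 + 0.8071 = 2.4326
F = (S − I)·e^(rT) = (157.74 − 2.4326) · e^(0.0336·18/12)
= 155.3074 · e^0.050400 = 155.3074 × 1.051692 = ₹163.34

₹163.34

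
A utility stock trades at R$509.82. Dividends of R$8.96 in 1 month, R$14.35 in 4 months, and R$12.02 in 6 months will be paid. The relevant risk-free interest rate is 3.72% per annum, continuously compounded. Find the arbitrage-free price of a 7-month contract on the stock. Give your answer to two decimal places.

PV(dividends) I = 8.96·e^(−0.0372·1/12) + 14.35·e^(−0.0372·4/12) + 12.02·e^(−0.0372·6/12)
I = 8.9323 + 14.1732 + 11.7985 = 34.9040
F = (S − I)·e^(rT) = (509.82 − 34.9040) · e^(0.0372·7/12)
= 474.9160 · e^0.021700 = 474.9160 × 1.021937 = R$485.33

R$485.33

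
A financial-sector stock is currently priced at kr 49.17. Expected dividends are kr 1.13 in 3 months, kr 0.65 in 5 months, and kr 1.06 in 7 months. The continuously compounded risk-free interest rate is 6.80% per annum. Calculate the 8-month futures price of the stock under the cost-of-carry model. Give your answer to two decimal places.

kr 48.56

PV(dividends) I = 1.13·e^(−0.0680·3/12) + 0.65·e^(−0.0680·5/12) + 1.06·e^(−0.0680·7/12)
I = 1.1110 + 0.6318 + 1.0188 = 2.7616
F = (S − I)·e^(rT) = (49.17 − 2.7616) · e^(0.0680·8/12)
= 46.4084 · e^0.045333 = 46.4084 × 1.046376 = kr 48.56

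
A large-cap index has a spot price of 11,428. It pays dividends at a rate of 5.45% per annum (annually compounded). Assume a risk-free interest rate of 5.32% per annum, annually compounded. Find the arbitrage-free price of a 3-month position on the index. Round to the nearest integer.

F = S · (1+r)^T / (1+q)^T
= 11428 × 1.013043 / 1.013355 = 11428 × 0.999692
F = 11,424

11,424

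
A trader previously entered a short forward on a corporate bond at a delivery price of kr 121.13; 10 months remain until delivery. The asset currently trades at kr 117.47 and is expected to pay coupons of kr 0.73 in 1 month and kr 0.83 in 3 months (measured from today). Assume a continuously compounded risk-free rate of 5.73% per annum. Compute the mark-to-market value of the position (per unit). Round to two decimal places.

PV(remaining coupons) I = 0.73·e^(−0.0573·1/12) + 0.83·e^(−0.0573·3/12) = 1.5447
Current forward F = (S − I)·e^(rT) = (117.47 − 1.5447)·e^(0.0573·10/12) = 115.9253 × 1.048908 = 121.5950
Value (long) = (F − K)·e^(−rT) = (121.5950 − 121.13) × 0.953372 = 0.4433
Short position value = −(long value) = -kr 0.44

-kr 0.44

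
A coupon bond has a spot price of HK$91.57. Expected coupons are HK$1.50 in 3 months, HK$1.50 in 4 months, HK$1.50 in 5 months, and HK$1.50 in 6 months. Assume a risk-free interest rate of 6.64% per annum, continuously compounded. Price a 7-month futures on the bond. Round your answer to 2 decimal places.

HK$89.10

PV(coupons) I = 1.50·e^(−0.0664·3/12) + 1.50·e^(−0.0664·4/12) + 1.50·e^(−0.0664·5/12) + 1.50·e^(−0.0664·6/12)
I = 1.4753 + 1.4672 + 1.4591 + 1.4510 = 5.8526
F = (S − I)·e^(rT) = (91.57 − 5.8526) · e^(0.0664·7/12)
= 85.7174 · e^0.038733 = 85.7174 × 1.039493 = HK$89.10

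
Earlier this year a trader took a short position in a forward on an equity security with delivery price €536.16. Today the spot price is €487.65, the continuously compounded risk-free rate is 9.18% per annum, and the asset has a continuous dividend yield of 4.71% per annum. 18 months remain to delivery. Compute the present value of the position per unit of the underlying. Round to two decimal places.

€12.80

Current fair forward for the remaining 18 months: F = S·e^((r − q)·T), (r − q) = 0.0918 − 0.0471 = 0.0447
F = 487.65 · e^(0.0447 × 18/12) = 487.65 × 1.069349 = 521.4680
Value of long forward = (F − K)·e^(−rT) = (521.4680 − 536.16) · e^(−0.0918·18/12)
= -14.6920 × 0.871360 = -12.80
Short position value = −(long value) = €12.80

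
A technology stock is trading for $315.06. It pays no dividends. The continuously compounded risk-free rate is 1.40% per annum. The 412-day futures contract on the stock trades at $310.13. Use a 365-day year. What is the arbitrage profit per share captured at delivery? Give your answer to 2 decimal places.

Fair futures: F* = S·e^(carry·T), with carry = r = 0.0140
F* = 315.06 · e^(0.0140 × 412/365) = 315.06 · e^0.015803 = 315.06 × 1.015929 = $320.0786
Market $310.13 < fair $320.0786: forward underpriced → reverse cash-and-carry (short spot, go long the forward).
At maturity, profit = |F_mkt − F*| = |310.13 − 320.0786| = $9.95 per share

$9.95 per share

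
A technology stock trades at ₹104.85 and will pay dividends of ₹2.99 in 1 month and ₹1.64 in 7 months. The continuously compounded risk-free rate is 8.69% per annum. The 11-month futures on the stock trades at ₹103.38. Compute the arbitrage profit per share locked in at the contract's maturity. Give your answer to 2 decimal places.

₹5.26 per share

PV(dividends) I = 2.99·e^(−0.0869·1/12) + 1.64·e^(−0.0869·7/12) = 4.5274
Fair futures F* = (S − I)·e^(rT) = (104.85 − 4.5274)·e^0.079658 = 100.3226 × 1.082917 = 108.6410
Market ₹103.38 < fair 108.6410: forward underpriced → reverse cash-and-carry (short the stock, invest proceeds at r, pay the dividends, go long the forward).
Profit at T = |F_mkt − F*| = |103.38 − 108.6410| = ₹5.26 per share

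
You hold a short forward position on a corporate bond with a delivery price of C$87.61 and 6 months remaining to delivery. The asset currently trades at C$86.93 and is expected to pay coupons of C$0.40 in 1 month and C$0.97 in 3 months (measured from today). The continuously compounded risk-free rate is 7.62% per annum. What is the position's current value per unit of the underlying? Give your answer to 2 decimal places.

-C$1.25

PV(remaining coupons) I = 0.40·e^(−0.0762·1/12) + 0.97·e^(−0.0762·3/12) = 1.3492
Current forward F = (S − I)·e^(rT) = (86.93 − 1.3492)·e^(0.0762·6/12) = 85.5808 × 1.038835 = 88.9043
Value (long) = (F − K)·e^(−rT) = (88.9043 − 87.61) × 0.962617 = 1.2459
Short position value = −(long value) = -C$1.25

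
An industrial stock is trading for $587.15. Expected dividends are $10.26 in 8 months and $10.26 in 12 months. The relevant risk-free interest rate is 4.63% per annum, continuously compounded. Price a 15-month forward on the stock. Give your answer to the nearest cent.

$601.21

PV(dividends) I = 10.26·e^(−0.0463·8/12) + 10.26·e^(−0.0463·12/12)
I = 9.9481 + 9.7958 = 19.7439
F = (S − I)·e^(rT) = (587.15 − 19.7439) · e^(0.0463·15/12)
= 567.4061 · e^0.057875 = 567.4061 × 1.059583 = $601.21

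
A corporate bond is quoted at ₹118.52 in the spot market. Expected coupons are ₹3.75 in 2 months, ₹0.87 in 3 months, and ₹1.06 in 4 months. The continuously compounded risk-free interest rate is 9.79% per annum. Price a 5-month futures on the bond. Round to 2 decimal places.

PV(coupons) I = 3.75·e^(−0.0979·2/12) + 0.87·e^(−0.0979·3/12) + 1.06·e^(−0.0979·4/12)
I = 3.6893 + 0.8490 + 1.0260 = 5.5643
F = (S − I)·e^(rT) = (118.52 − 5.5643) · e^(0.0979·5/12)
= 112.9557 · e^0.040792 = 112.9557 × 1.041635 = ₹117.66

₹117.66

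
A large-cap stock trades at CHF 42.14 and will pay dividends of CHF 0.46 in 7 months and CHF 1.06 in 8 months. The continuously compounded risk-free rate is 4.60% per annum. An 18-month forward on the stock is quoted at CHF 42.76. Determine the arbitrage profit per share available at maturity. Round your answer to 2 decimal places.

PV(dividends) I = 0.46·e^(−0.0460·7/12) + 1.06·e^(−0.0460·8/12) = 1.4758
Fair forward F* = (S − I)·e^(rT) = (42.14 − 1.4758)·e^0.069000 = 40.6642 × 1.071436 = 43.5691
Market CHF 42.76 < fair 43.5691: forward underpriced → reverse cash-and-carry (short the stock, invest proceeds at r, pay the dividends, go long the forward).
Profit at T = |F_mkt − F*| = |42.76 − 43.5691| = CHF 0.81 per share

CHF 0.81 per share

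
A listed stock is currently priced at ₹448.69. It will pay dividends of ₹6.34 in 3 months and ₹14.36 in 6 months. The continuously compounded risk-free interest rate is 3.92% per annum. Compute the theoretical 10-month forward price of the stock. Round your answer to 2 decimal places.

₹442.55

PV(dividends) I = 6.34·e^(−0.0392·3/12) + 14.36·e^(−0.0392·6/12)
I = 6.2782 + 14.0813 = 20.3595
F = (S − I)·e^(rT) = (448.69 − 20.3595) · e^(0.0392·10/12)
= 428.3305 · e^0.032667 = 428.3305 × 1.033206 = ₹442.55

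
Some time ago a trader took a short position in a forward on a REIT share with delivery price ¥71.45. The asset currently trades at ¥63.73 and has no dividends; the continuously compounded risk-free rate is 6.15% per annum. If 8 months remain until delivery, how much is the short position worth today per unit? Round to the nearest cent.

¥4.85

Current fair forward for the remaining 8 months: F = S·e^(r·T), r = 0.0615
F = 63.73 · e^(0.0615 × 8/12) = 63.73 × 1.041852 = 66.3972
Value of long forward = (F − K)·e^(−rT) = (66.3972 − 71.45) · e^(−0.0615·8/12)
= -5.0528 × 0.959829 = -4.85
Short position value = −(long value) = ¥4.85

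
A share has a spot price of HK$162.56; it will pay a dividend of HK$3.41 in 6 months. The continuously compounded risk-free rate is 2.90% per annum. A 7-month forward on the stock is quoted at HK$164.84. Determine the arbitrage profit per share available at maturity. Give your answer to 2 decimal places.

HK$2.92 per share

PV(dividends) I = 3.41·e^(−0.0290·6/12) = 3.3609
Fair forward F* = (S − I)·e^(rT) = (162.56 − 3.3609)·e^0.016917 = 159.1991 × 1.017061 = 161.9152
Market HK$164.84 > fair 161.9152: forward overpriced → cash-and-carry (borrow at r, buy the stock and collect the dividends, short the forward).
Profit at T = |F_mkt − F*| = |164.84 − 161.9152| = HK$2.92 per share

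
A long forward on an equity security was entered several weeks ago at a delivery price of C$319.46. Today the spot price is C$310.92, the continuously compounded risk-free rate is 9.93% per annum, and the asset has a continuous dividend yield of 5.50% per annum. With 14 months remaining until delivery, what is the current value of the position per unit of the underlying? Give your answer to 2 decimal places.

C$7.08

Current fair forward for the remaining 14 months: F = S·e^((r − q)·T), (r − q) = 0.0993 − 0.0550 = 0.0443
F = 310.92 · e^(0.0443 × 14/12) = 310.92 × 1.053042 = 327.4118
Value of long forward = (F − K)·e^(−rT) = (327.4118 − 319.46) · e^(−0.0993·14/12)
= 7.9518 × 0.890609 = 7.08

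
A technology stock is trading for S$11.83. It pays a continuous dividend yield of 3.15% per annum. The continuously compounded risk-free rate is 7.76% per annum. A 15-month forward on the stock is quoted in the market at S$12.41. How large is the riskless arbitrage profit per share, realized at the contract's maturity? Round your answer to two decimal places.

Fair forward: F* = S·e^(carry·T), with carry = (r − q) = 0.0776 − 0.0315 = 0.0461
F* = 11.83 · e^(0.0461 × 15/12) = 11.83 · e^0.057625 = 11.83 × 1.059318 = S$12.5317
Market S$12.41 < fair S$12.5317: forward underpriced → reverse cash-and-carry (short spot, go long the forward).
At maturity, profit = |F_mkt − F*| = |12.41 − 12.5317| = S$0.12 per share

S$0.12 per share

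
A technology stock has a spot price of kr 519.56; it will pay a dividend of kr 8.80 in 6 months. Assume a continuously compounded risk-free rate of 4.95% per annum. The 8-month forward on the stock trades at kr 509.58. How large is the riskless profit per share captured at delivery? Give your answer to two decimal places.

kr 18.54 per share

PV(dividends) I = 8.80·e^(−0.0495·6/12) = 8.5849
Fair forward F* = (S − I)·e^(rT) = (519.56 − 8.5849)·e^0.033000 = 510.9751 × 1.033551 = 528.1188
Market kr 509.58 < fair 528.1188: forward underpriced → reverse cash-and-carry (short the stock, invest proceeds at r, pay the dividends, go long the forward).
Profit at T = |F_mkt − F*| = |509.58 − 528.1188| = kr 18.54 per share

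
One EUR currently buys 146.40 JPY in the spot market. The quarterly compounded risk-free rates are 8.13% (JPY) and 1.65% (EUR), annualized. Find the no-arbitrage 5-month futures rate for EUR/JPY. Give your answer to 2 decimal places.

By covered interest parity, F = S · (1+r_JPY/4)^(4T) / (1+r_EUR/4)^(4T)
= 146.40 × 1.034104 / 1.006884 = 146.40 × 1.027034
F = 150.36 JPY per EUR

150.36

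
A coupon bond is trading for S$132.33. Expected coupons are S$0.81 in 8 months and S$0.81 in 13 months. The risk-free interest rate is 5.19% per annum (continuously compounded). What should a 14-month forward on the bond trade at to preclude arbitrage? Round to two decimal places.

S$138.95

PV(coupons) I = 0.81·e^(−0.0519·8/12) + 0.81·e^(−0.0519·13/12)
I = 0.7825 + 0.7657 = 1.5482
F = (S − I)·e^(rT) = (132.33 − 1.5482) · e^(0.0519·14/12)
= 130.7818 · e^0.060550 = 130.7818 × 1.062421 = S$138.95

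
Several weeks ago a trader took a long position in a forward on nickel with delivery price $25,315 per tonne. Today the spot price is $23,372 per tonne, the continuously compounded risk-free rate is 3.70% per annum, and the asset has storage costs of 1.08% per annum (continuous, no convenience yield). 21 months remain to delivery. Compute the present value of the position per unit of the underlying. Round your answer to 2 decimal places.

$90.14 per tonne

Current fair forward for the remaining 21 months: F = S·e^((r + u)·T), (r + u) = 0.0370 + 0.0108 = 0.0478
F = 23372 · e^(0.0478 × 21/12) = 23372 × 1.08724829 = 25411.1670
Value of long forward = (F − K)·e^(−rT) = (25411.1670 − 25315) · e^(−0.0370·21/12)
= 96.1670 × 0.93730176 = 90.14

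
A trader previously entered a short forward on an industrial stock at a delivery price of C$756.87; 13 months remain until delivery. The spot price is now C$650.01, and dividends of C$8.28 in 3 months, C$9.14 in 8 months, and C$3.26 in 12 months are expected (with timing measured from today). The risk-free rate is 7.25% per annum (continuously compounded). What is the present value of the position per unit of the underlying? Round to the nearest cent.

C$69.56

PV(remaining dividends) I = 8.28·e^(−0.0725·3/12) + 9.14·e^(−0.0725·8/12) + 3.26·e^(−0.0725·12/12) = 19.8720
Current forward F = (S − I)·e^(rT) = (650.01 − 19.8720)·e^(0.0725·13/12) = 630.1380 × 1.081708 = 681.6253
Value (long) = (F − K)·e^(−rT) = (681.6253 − 756.87) × 0.924464 = -69.5610
Short position value = −(long value) = C$69.56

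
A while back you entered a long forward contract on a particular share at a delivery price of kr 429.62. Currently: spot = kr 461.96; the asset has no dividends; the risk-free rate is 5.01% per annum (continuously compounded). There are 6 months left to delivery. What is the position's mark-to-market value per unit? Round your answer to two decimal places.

Current fair forward for the remaining 6 months: F = S·e^(r·T), r = 0.0501
F = 461.96 · e^(0.0501 × 6/12) = 461.96 × 1.025366 = 473.6781
Value of long forward = (F − K)·e^(−rT) = (473.6781 − 429.62) · e^(−0.0501·6/12)
= 44.0581 × 0.975261 = 42.97

kr 42.97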